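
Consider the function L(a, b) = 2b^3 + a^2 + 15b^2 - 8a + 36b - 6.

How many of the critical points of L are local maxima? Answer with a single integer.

0

L separates as a function of a plus a function of b, so ∇L=0 decouples.
∂L/∂a = 2(a - 4) = 0 at a ∈ {4}; ∂L/∂b = 6(b + 2)(b + 3) = 0 at b ∈ {-3, -2}.
The Hessian is diagonal: diag(L_aa, L_bb). Second derivatives: L_aa(4)=2; L_bb(-3)=-6, L_bb(-2)=6.
Local maxima occur where both diagonal entries negative: none. Count: 0.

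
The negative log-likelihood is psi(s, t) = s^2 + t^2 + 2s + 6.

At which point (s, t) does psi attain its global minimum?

(-1, 0)

psi(s,t) separates as P(s) + Q(t) + 6, so its minimum is min P + min Q + 6.
P'(s) = 2s + 2 vanishes at s ∈ {-1}; Q'(t) = 2t vanishes at t ∈ {0}.
Local minima of P (where P''>0): P(-1)=-1. Local minima of Q: Q(0)=0.
So the global minimum of psi is P(-1) + Q(0) + 6 = -1 + 0 + 6 = 5, attained at (-1, 0).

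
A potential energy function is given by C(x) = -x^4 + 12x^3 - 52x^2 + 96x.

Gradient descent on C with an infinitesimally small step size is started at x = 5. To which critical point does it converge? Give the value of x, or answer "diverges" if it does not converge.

C'(x) = -4(x - 4)(x - 3)(x - 2), so C'(5) = -24.
Gradient descent moves in the -C' direction, i.e. x is increasing.
There is no critical point above x=5, and C' keeps the same sign, so the iterate runs off to +∞.

diverges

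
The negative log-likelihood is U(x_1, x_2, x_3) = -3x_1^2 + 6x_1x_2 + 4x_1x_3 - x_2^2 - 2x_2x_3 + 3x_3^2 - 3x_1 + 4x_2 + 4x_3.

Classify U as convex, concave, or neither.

U is quadratic, so its Hessian is the constant matrix H = [[-6, 6, 4], [6, -2, -2], [4, -2, 6]].
Leading principal minors: -6, -24, -184.
Neither pattern holds ⇒ H is indefinite ⇒ neither convex nor concave.

neither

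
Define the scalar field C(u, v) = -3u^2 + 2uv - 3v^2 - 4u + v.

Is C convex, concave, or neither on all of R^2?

C is quadratic, so its Hessian is the constant matrix H = [[-6, 2], [2, -6]].
det(H) = 32, tr(H) = -12.
det(H) > 0 and tr(H) < 0, so H is negative definite everywhere: concave.

concave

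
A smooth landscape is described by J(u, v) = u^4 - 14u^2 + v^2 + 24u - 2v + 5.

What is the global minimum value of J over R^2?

-113

J(u,v) separates as P(u) + Q(v) + 5, so its minimum is min P + min Q + 5.
P'(u) = 4(u - 2)(u - 1)(u + 3) vanishes at u ∈ {-3, 1, 2}; Q'(v) = 2v - 2 vanishes at v ∈ {1}.
Local minima of P (where P''>0): P(-3)=-117, P(2)=8. Local minima of Q: Q(1)=-1.
So the global minimum of J is P(-3) + Q(1) + 5 = -117 − 1 + 5 = -113, attained at (-3, 1).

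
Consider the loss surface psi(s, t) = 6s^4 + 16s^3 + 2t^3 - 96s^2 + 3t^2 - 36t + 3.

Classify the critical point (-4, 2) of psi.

local minimum

The mixed partial ∂²psi/∂s∂t is 0, so the Hessian at any point is diag(psi_ss, psi_tt) = diag(24(3s^2 + 4s - 8), 6(2t + 1)).
At (-4, 2): H = diag(576, 30).
Both eigenvalues are positive, so H is positive definite: a local minimum.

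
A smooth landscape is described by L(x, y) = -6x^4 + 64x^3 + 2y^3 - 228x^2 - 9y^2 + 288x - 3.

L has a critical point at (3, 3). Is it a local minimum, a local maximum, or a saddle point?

The mixed partial ∂²L/∂x∂y is 0, so the Hessian at any point is diag(L_xx, L_yy) = diag(24(-3x^2 + 16x - 19), 6(2y - 3)).
At (3, 3): H = diag(48, 18).
Both eigenvalues are positive, so H is positive definite: a local minimum.

local minimum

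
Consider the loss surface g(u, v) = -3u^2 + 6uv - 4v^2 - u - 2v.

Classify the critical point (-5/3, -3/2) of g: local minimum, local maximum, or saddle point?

local maximum

The Hessian of g is constant: H = [[-6, 6], [6, -8]].
det(H) = (-6)·(-8) − 6² = 12.
det(H) > 0 and tr(H) = -14 < 0, so H is negative definite and the point is a local maximum.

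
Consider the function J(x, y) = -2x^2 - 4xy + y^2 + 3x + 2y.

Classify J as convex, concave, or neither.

neither

J is quadratic, so its Hessian is the constant matrix H = [[-4, -4], [-4, 2]].
det(H) = -24, tr(H) = -2.
det(H) < 0, so H is indefinite: neither convex nor concave.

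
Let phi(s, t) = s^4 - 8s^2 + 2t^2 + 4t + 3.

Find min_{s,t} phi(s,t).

-15

phi(s,t) separates as P(s) + Q(t) + 3, so its minimum is min P + min Q + 3.
P'(s) = 4s(s - 2)(s + 2) vanishes at s ∈ {-2, 0, 2}; Q'(t) = 4(t + 1) vanishes at t ∈ {-1}.
Local minima of P (where P''>0): P(-2)=-16, P(2)=-16. Local minima of Q: Q(-1)=-2.
So the global minimum of phi is P(-2) + Q(-1) + 3 = -16 − 2 + 3 = -15, attained at (-2, -1).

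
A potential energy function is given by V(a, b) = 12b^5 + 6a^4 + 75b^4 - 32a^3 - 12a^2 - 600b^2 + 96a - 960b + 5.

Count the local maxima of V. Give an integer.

V separates as a function of a plus a function of b, so ∇V=0 decouples.
∂V/∂a = 24(a - 4)(a - 1)(a + 1) = 0 at a ∈ {-1, 1, 4}; ∂V/∂b = 60(b - 2)(b + 1)(b + 2)(b + 4) = 0 at b ∈ {-4, -2, -1, 2}.
The Hessian is diagonal: diag(V_aa, V_bb). Second derivatives: V_aa(-1)=240, V_aa(1)=-144, V_aa(4)=360; V_bb(-4)=-2160, V_bb(-2)=480, V_bb(-1)=-540, V_bb(2)=4320.
Local maxima occur where both diagonal entries negative: (1, -4), (1, -1). Count: 2.

2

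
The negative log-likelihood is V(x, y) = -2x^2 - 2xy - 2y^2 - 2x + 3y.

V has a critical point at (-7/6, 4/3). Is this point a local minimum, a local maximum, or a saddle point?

The Hessian of V is constant: H = [[-4, -2], [-2, -4]].
det(H) = (-4)·(-4) − (-2)² = 12.
det(H) > 0 and tr(H) = -8 < 0, so H is negative definite and the point is a local maximum.

local maximum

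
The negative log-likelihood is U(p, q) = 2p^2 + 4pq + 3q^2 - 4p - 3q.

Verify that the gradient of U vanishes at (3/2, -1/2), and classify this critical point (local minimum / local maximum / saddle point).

local minimum

∇U = (4p + 4q - 4, 4p + 6q - 3); substituting (3/2, -1/2) gives ∇U = (0, 0), so (3/2, -1/2) is indeed a critical point.
The Hessian of U is constant: H = [[4, 4], [4, 6]].
det(H) = 4·6 − 4² = 8.
det(H) > 0 and tr(H) = 10 > 0, so H is positive definite and the point is a local minimum.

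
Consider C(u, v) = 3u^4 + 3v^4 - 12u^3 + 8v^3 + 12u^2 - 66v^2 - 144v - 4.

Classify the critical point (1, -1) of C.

The mixed partial ∂²C/∂u∂v is 0, so the Hessian at any point is diag(C_uu, C_vv) = diag(12(3u^2 - 6u + 2), 12(3v^2 + 4v - 11)).
At (1, -1): H = diag(-12, -144).
Both eigenvalues are negative, so H is negative definite: a local maximum.

local maximum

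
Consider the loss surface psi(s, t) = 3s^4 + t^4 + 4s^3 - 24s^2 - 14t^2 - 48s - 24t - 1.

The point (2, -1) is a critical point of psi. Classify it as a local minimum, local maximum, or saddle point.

saddle point

The mixed partial ∂²psi/∂s∂t is 0, so the Hessian at any point is diag(psi_ss, psi_tt) = diag(12(3s^2 + 2s - 4), 4(3t^2 - 7)).
At (2, -1): H = diag(144, -16).
The eigenvalues have opposite signs, so H is indefinite: a saddle point.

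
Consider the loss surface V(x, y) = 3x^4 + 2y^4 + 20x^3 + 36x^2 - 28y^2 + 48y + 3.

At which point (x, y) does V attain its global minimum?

V(x,y) separates as P(x) + Q(y) + 3, so its minimum is min P + min Q + 3.
P'(x) = 12x(x + 2)(x + 3) vanishes at x ∈ {-3, -2, 0}; Q'(y) = 8(y - 2)(y - 1)(y + 3) vanishes at y ∈ {-3, 1, 2}.
Local minima of P (where P''>0): P(-3)=27, P(0)=0. Local minima of Q: Q(-3)=-234, Q(2)=16.
So the global minimum of V is P(0) + Q(-3) + 3 = 0 − 234 + 3 = -231, attained at (0, -3).

(0, -3)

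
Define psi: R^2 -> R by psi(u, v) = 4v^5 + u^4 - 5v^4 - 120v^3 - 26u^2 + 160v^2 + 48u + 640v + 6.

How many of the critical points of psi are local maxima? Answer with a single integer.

2

psi separates as a function of u plus a function of v, so ∇psi=0 decouples.
∂psi/∂u = 4(u - 3)(u - 1)(u + 4) = 0 at u ∈ {-4, 1, 3}; ∂psi/∂v = 20(v - 4)(v - 2)(v + 1)(v + 4) = 0 at v ∈ {-4, -1, 2, 4}.
The Hessian is diagonal: diag(psi_uu, psi_vv). Second derivatives: psi_uu(-4)=140, psi_uu(1)=-40, psi_uu(3)=56; psi_vv(-4)=-2880, psi_vv(-1)=900, psi_vv(2)=-720, psi_vv(4)=1600.
Local maxima occur where both diagonal entries negative: (1, -4), (1, 2). Count: 2.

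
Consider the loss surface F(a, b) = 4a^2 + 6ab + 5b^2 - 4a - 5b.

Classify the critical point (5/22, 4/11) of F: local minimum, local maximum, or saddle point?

local minimum

The Hessian of F is constant: H = [[8, 6], [6, 10]].
det(H) = 8·10 − 6² = 44.
det(H) > 0 and tr(H) = 18 > 0, so H is positive definite and the point is a local minimum.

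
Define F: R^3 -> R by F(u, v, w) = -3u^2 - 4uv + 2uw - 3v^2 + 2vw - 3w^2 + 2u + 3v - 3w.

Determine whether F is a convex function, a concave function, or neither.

F is quadratic, so its Hessian is the constant matrix H = [[-6, -4, 2], [-4, -6, 2], [2, 2, -6]].
Leading principal minors: -6, 20, -104.
Signs alternate −, +, − ⇒ H ≺ 0 ⇒ concave.

concave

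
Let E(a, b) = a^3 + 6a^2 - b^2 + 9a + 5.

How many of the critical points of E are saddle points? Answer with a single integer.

1

E separates as a function of a plus a function of b, so ∇E=0 decouples.
∂E/∂a = 3(a + 1)(a + 3) = 0 at a ∈ {-3, -1}; ∂E/∂b = -2b = 0 at b ∈ {0}.
The Hessian is diagonal: diag(E_aa, E_bb). Second derivatives: E_aa(-3)=-6, E_aa(-1)=6; E_bb(0)=-2.
Saddle points occur where the two diagonal entries have opposite signs: (-1, 0). Count: 1.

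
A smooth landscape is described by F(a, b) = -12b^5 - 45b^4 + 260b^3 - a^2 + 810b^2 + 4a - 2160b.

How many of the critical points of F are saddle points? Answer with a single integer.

2

F separates as a function of a plus a function of b, so ∇F=0 decouples.
∂F/∂a = -2(a - 2) = 0 at a ∈ {2}; ∂F/∂b = -60(b - 3)(b - 1)(b + 3)(b + 4) = 0 at b ∈ {-4, -3, 1, 3}.
The Hessian is diagonal: diag(F_aa, F_bb). Second derivatives: F_aa(2)=-2; F_bb(-4)=2100, F_bb(-3)=-1440, F_bb(1)=2400, F_bb(3)=-5040.
Saddle points occur where the two diagonal entries have opposite signs: (2, -4), (2, 1). Count: 2.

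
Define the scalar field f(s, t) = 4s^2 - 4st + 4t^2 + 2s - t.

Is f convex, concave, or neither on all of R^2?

convex

f is quadratic, so its Hessian is the constant matrix H = [[8, -4], [-4, 8]].
det(H) = 48, tr(H) = 16.
det(H) > 0 and tr(H) > 0, so H is positive definite everywhere: convex.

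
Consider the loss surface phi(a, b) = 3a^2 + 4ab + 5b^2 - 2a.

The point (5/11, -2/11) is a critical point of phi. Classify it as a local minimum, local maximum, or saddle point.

local minimum

The Hessian of phi is constant: H = [[6, 4], [4, 10]].
det(H) = 6·10 − 4² = 44.
det(H) > 0 and tr(H) = 16 > 0, so H is positive definite and the point is a local minimum.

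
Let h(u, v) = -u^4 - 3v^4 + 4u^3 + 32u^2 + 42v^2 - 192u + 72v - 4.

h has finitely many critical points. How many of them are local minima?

1

h separates as a function of u plus a function of v, so ∇h=0 decouples.
∂h/∂u = -4(u - 4)(u - 3)(u + 4) = 0 at u ∈ {-4, 3, 4}; ∂h/∂v = -12(v - 3)(v + 1)(v + 2) = 0 at v ∈ {-2, -1, 3}.
The Hessian is diagonal: diag(h_uu, h_vv). Second derivatives: h_uu(-4)=-224, h_uu(3)=28, h_uu(4)=-32; h_vv(-2)=-60, h_vv(-1)=48, h_vv(3)=-240.
Local minima occur where both diagonal entries positive: (3, -1). Count: 1.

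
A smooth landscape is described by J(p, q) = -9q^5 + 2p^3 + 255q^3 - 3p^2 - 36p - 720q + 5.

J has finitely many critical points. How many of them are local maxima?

2

J separates as a function of p plus a function of q, so ∇J=0 decouples.
∂J/∂p = 6(p - 3)(p + 2) = 0 at p ∈ {-2, 3}; ∂J/∂q = -45(q - 4)(q - 1)(q + 1)(q + 4) = 0 at q ∈ {-4, -1, 1, 4}.
The Hessian is diagonal: diag(J_pp, J_qq). Second derivatives: J_pp(-2)=-30, J_pp(3)=30; J_qq(-4)=5400, J_qq(-1)=-1350, J_qq(1)=1350, J_qq(4)=-5400.
Local maxima occur where both diagonal entries negative: (-2, -1), (-2, 4). Count: 2.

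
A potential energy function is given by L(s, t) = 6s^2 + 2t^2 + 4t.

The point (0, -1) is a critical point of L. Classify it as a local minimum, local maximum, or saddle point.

The Hessian of L is constant: H = [[12, 0], [0, 4]].
det(H) = 12·4 − 0² = 48.
det(H) > 0 and tr(H) = 16 > 0, so H is positive definite and the point is a local minimum.

local minimum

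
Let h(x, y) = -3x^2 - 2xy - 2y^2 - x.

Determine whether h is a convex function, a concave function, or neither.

concave

h is quadratic, so its Hessian is the constant matrix H = [[-6, -2], [-2, -4]].
det(H) = 20, tr(H) = -10.
det(H) > 0 and tr(H) < 0, so H is negative definite everywhere: concave.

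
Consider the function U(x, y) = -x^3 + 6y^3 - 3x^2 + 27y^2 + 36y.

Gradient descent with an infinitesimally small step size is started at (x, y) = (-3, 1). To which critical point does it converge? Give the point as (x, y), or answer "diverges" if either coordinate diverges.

(-2, -1)

U is separable, so gradient descent decouples: x follows -∂U/∂x, y follows -∂U/∂y.
∂U/∂x = -3x(x + 2); at x=-3 this is -9, so x increases.
∂U/∂y = 18(y + 1)(y + 2); at y=1 this is 108, so y decreases.
x converges to its nearest critical value -2 (a local min of the x-part); y converges to -1. The iterate converges to (-2, -1).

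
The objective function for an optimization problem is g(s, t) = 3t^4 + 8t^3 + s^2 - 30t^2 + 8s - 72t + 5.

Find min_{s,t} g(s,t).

-163

g(s,t) separates as P(s) + Q(t) + 5, so its minimum is min P + min Q + 5.
P'(s) = 2s + 8 vanishes at s ∈ {-4}; Q'(t) = 12(t - 2)(t + 1)(t + 3) vanishes at t ∈ {-3, -1, 2}.
Local minima of P (where P''>0): P(-4)=-16. Local minima of Q: Q(-3)=-27, Q(2)=-152.
So the global minimum of g is P(-4) + Q(2) + 5 = -16 − 152 + 5 = -163, attained at (-4, 2).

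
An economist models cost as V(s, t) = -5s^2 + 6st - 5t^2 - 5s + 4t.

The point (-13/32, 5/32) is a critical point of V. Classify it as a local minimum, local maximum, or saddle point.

local maximum

The Hessian of V is constant: H = [[-10, 6], [6, -10]].
det(H) = (-10)·(-10) − 6² = 64.
det(H) > 0 and tr(H) = -20 < 0, so H is negative definite and the point is a local maximum.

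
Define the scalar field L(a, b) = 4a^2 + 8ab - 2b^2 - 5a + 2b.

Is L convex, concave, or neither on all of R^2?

neither

L is quadratic, so its Hessian is the constant matrix H = [[8, 8], [8, -4]].
det(H) = -96, tr(H) = 4.
det(H) < 0, so H is indefinite: neither convex nor concave.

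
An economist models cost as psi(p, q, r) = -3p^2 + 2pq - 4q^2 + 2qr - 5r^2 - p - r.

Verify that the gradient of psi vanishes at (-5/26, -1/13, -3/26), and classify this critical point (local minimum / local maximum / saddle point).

∇psi = (-6p + 2q - 1, 2p - 8q + 2r, 2q - 10r - 1); substituting (-5/26, -1/13, -3/26) gives ∇psi = (0, 0, 0), so (-5/26, -1/13, -3/26) is indeed a critical point.
The Hessian is constant: H = [[-6, 2, 0], [2, -8, 2], [0, 2, -10]].
Leading principal minors: Δ₁ = -6, Δ₂ = 44, Δ₃ = -416.
The minors alternate sign starting negative (−, +, −), so H is negative definite: a local maximum.

local maximum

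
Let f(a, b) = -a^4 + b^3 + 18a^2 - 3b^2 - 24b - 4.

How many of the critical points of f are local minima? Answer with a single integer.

1

f separates as a function of a plus a function of b, so ∇f=0 decouples.
∂f/∂a = -4a(a - 3)(a + 3) = 0 at a ∈ {-3, 0, 3}; ∂f/∂b = 3(b - 4)(b + 2) = 0 at b ∈ {-2, 4}.
The Hessian is diagonal: diag(f_aa, f_bb). Second derivatives: f_aa(-3)=-72, f_aa(0)=36, f_aa(3)=-72; f_bb(-2)=-18, f_bb(4)=18.
Local minima occur where both diagonal entries positive: (0, 4). Count: 1.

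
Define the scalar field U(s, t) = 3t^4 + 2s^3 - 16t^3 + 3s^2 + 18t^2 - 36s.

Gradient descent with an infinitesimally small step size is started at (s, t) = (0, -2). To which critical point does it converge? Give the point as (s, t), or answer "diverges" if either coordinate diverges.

U is separable, so gradient descent decouples: s follows -∂U/∂s, t follows -∂U/∂t.
∂U/∂s = 6(s - 2)(s + 3); at s=0 this is -36, so s increases.
∂U/∂t = 12t(t - 3)(t - 1); at t=-2 this is -360, so t increases.
s converges to its nearest critical value 2 (a local min of the s-part); t converges to 0. The iterate converges to (2, 0).

(2, 0)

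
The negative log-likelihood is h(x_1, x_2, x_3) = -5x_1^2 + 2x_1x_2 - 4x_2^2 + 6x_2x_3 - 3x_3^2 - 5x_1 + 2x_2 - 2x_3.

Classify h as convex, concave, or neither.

h is quadratic, so its Hessian is the constant matrix H = [[-10, 2, 0], [2, -8, 6], [0, 6, -6]].
Leading principal minors: -10, 76, -96.
Signs alternate −, +, − ⇒ H ≺ 0 ⇒ concave.

concave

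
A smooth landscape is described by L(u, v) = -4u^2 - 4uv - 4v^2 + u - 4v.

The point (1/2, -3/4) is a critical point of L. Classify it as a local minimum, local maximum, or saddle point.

The Hessian of L is constant: H = [[-8, -4], [-4, -8]].
det(H) = (-8)·(-8) − (-4)² = 48.
det(H) > 0 and tr(H) = -16 < 0, so H is negative definite and the point is a local maximum.

local maximum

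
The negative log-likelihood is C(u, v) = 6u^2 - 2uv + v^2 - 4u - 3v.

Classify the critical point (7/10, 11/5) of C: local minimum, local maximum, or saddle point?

local minimum

The Hessian of C is constant: H = [[12, -2], [-2, 2]].
det(H) = 12·2 − (-2)² = 20.
det(H) > 0 and tr(H) = 14 > 0, so H is positive definite and the point is a local minimum.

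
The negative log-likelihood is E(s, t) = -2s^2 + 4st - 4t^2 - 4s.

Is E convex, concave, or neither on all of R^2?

E is quadratic, so its Hessian is the constant matrix H = [[-4, 4], [4, -8]].
det(H) = 16, tr(H) = -12.
det(H) > 0 and tr(H) < 0, so H is negative definite everywhere: concave.

concave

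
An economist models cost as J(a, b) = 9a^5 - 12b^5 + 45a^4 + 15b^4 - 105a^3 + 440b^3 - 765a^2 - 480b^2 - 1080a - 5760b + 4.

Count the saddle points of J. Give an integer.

J separates as a function of a plus a function of b, so ∇J=0 decouples.
∂J/∂a = 45(a - 3)(a + 1)(a + 2)(a + 4) = 0 at a ∈ {-4, -2, -1, 3}; ∂J/∂b = -60(b - 4)(b - 3)(b + 2)(b + 4) = 0 at b ∈ {-4, -2, 3, 4}.
The Hessian is diagonal: diag(J_aa, J_bb). Second derivatives: J_aa(-4)=-1890, J_aa(-2)=450, J_aa(-1)=-540, J_aa(3)=6300; J_bb(-4)=6720, J_bb(-2)=-3600, J_bb(3)=2100, J_bb(4)=-2880.
Saddle points occur where the two diagonal entries have opposite signs: (-4, -4), (-4, 3), (-2, -2), (-2, 4), (-1, -4), (-1, 3), (3, -2), (3, 4). Count: 8.

8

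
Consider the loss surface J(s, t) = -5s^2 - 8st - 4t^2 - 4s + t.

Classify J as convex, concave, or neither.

J is quadratic, so its Hessian is the constant matrix H = [[-10, -8], [-8, -8]].
det(H) = 16, tr(H) = -18.
det(H) > 0 and tr(H) < 0, so H is negative definite everywhere: concave.

concave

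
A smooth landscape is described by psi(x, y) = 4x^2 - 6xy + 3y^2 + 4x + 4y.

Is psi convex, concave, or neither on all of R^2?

convex

psi is quadratic, so its Hessian is the constant matrix H = [[8, -6], [-6, 6]].
det(H) = 12, tr(H) = 14.
det(H) > 0 and tr(H) > 0, so H is positive definite everywhere: convex.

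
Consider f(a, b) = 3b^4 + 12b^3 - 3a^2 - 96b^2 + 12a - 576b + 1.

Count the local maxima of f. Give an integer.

f separates as a function of a plus a function of b, so ∇f=0 decouples.
∂f/∂a = -6(a - 2) = 0 at a ∈ {2}; ∂f/∂b = 12(b - 4)(b + 3)(b + 4) = 0 at b ∈ {-4, -3, 4}.
The Hessian is diagonal: diag(f_aa, f_bb). Second derivatives: f_aa(2)=-6; f_bb(-4)=96, f_bb(-3)=-84, f_bb(4)=672.
Local maxima occur where both diagonal entries negative: (2, -3). Count: 1.

1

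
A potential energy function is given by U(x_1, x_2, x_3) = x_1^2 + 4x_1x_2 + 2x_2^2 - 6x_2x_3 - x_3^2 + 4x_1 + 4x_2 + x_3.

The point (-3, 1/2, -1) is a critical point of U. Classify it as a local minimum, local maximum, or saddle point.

saddle point

The Hessian is constant: H = [[2, 4, 0], [4, 4, -6], [0, -6, -2]].
Leading principal minors: Δ₁ = 2, Δ₂ = -8, Δ₃ = -56.
The minors fit neither the all-positive nor the alternating-sign pattern, so H is indefinite: a saddle point.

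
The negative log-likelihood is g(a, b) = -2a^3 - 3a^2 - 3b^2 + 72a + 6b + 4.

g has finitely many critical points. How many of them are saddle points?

g separates as a function of a plus a function of b, so ∇g=0 decouples.
∂g/∂a = -6(a - 3)(a + 4) = 0 at a ∈ {-4, 3}; ∂g/∂b = -6(b - 1) = 0 at b ∈ {1}.
The Hessian is diagonal: diag(g_aa, g_bb). Second derivatives: g_aa(-4)=42, g_aa(3)=-42; g_bb(1)=-6.
Saddle points occur where the two diagonal entries have opposite signs: (-4, 1). Count: 1.

1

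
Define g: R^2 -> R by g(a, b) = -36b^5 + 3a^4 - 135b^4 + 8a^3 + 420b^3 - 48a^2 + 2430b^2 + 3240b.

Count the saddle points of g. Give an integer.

g separates as a function of a plus a function of b, so ∇g=0 decouples.
∂g/∂a = 12a(a - 2)(a + 4) = 0 at a ∈ {-4, 0, 2}; ∂g/∂b = -180(b - 3)(b + 1)(b + 2)(b + 3) = 0 at b ∈ {-3, -2, -1, 3}.
The Hessian is diagonal: diag(g_aa, g_bb). Second derivatives: g_aa(-4)=288, g_aa(0)=-96, g_aa(2)=144; g_bb(-3)=2160, g_bb(-2)=-900, g_bb(-1)=1440, g_bb(3)=-21600.
Saddle points occur where the two diagonal entries have opposite signs: (-4, -2), (-4, 3), (0, -3), (0, -1), (2, -2), (2, 3). Count: 6.

6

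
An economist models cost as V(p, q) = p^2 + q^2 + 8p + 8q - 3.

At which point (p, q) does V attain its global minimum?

(-4, -4)

V(p,q) separates as A(p) + B(q) − 3, so its minimum is min A + min B − 3.
A'(p) = 2p + 8 vanishes at p ∈ {-4}; B'(q) = 2q + 8 vanishes at q ∈ {-4}.
Local minima of A (where A''>0): A(-4)=-16. Local minima of B: B(-4)=-16.
So the global minimum of V is A(-4) + B(-4) − 3 = -16 − 16 − 3 = -35, attained at (-4, -4).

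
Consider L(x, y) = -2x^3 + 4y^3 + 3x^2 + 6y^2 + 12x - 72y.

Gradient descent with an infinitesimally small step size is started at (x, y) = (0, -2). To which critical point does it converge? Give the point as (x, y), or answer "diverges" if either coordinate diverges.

L is separable, so gradient descent decouples: x follows -∂L/∂x, y follows -∂L/∂y.
∂L/∂x = -6(x - 2)(x + 1); at x=0 this is 12, so x decreases.
∂L/∂y = 12(y - 2)(y + 3); at y=-2 this is -48, so y increases.
x converges to its nearest critical value -1 (a local min of the x-part); y converges to 2. The iterate converges to (-1, 2).

(-1, 2)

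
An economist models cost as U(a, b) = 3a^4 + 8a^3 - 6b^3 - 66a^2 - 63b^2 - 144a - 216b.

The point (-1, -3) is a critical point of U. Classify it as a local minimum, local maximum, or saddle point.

local maximum

The mixed partial ∂²U/∂a∂b is 0, so the Hessian at any point is diag(U_aa, U_bb) = diag(12(3a^2 + 4a - 11), -18(2b + 7)).
At (-1, -3): H = diag(-144, -18).
Both eigenvalues are negative, so H is negative definite: a local maximum.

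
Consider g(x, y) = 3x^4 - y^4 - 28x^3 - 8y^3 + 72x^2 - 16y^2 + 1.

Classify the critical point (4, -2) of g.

The mixed partial ∂²g/∂x∂y is 0, so the Hessian at any point is diag(g_xx, g_yy) = diag(12(3x^2 - 14x + 12), -4(3y^2 + 12y + 8)).
At (4, -2): H = diag(48, 16).
Both eigenvalues are positive, so H is positive definite: a local minimum.

local minimum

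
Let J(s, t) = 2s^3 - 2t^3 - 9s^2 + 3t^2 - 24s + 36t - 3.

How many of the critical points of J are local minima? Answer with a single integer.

J separates as a function of s plus a function of t, so ∇J=0 decouples.
∂J/∂s = 6(s - 4)(s + 1) = 0 at s ∈ {-1, 4}; ∂J/∂t = -6(t - 3)(t + 2) = 0 at t ∈ {-2, 3}.
The Hessian is diagonal: diag(J_ss, J_tt). Second derivatives: J_ss(-1)=-30, J_ss(4)=30; J_tt(-2)=30, J_tt(3)=-30.
Local minima occur where both diagonal entries positive: (4, -2). Count: 1.

1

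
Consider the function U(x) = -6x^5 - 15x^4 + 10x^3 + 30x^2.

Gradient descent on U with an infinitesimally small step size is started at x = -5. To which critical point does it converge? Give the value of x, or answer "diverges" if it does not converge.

-2

U'(x) = -30x(x - 1)(x + 1)(x + 2), so U'(-5) = -10800.
Gradient descent moves in the -U' direction, i.e. x is increasing.
The nearest critical point in that direction is x = -2, where U'' = 180 > 0 (a local minimum). The iterate converges there.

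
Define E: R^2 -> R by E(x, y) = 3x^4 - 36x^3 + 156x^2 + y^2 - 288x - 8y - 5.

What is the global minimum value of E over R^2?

E(x,y) separates as P(x) + Q(y) − 5, so its minimum is min P + min Q − 5.
P'(x) = 12(x - 4)(x - 3)(x - 2) vanishes at x ∈ {2, 3, 4}; Q'(y) = 2y - 8 vanishes at y ∈ {4}.
Local minima of P (where P''>0): P(2)=-192, P(4)=-192. Local minima of Q: Q(4)=-16.
So the global minimum of E is P(2) + Q(4) − 5 = -192 − 16 − 5 = -213, attained at (2, 4).

-213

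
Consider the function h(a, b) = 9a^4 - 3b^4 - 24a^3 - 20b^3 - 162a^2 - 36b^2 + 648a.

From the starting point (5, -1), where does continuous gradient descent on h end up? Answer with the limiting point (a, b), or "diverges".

(3, -2)

h is separable, so gradient descent decouples: a follows -∂h/∂a, b follows -∂h/∂b.
∂h/∂a = 36(a - 3)(a - 2)(a + 3); at a=5 this is 1728, so a decreases.
∂h/∂b = -12b(b + 2)(b + 3); at b=-1 this is 24, so b decreases.
a converges to its nearest critical value 3 (a local min of the a-part); b converges to -2. The iterate converges to (3, -2).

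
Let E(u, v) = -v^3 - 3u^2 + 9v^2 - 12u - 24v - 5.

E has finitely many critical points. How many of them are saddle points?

1

E separates as a function of u plus a function of v, so ∇E=0 decouples.
∂E/∂u = -6(u + 2) = 0 at u ∈ {-2}; ∂E/∂v = -3(v - 4)(v - 2) = 0 at v ∈ {2, 4}.
The Hessian is diagonal: diag(E_uu, E_vv). Second derivatives: E_uu(-2)=-6; E_vv(2)=6, E_vv(4)=-6.
Saddle points occur where the two diagonal entries have opposite signs: (-2, 2). Count: 1.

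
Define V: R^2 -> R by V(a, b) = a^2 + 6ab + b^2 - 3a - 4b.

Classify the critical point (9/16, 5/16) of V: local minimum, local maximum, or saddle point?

The Hessian of V is constant: H = [[2, 6], [6, 2]].
det(H) = 2·2 − 6² = -32.
Since det(H) < 0, H is indefinite and the critical point is a saddle point.

saddle point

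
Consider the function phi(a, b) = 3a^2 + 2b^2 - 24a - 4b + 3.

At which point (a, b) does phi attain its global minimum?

phi(a,b) separates as P(a) + Q(b) + 3, so its minimum is min P + min Q + 3.
P'(a) = 6a - 24 vanishes at a ∈ {4}; Q'(b) = 4b - 4 vanishes at b ∈ {1}.
Local minima of P (where P''>0): P(4)=-48. Local minima of Q: Q(1)=-2.
So the global minimum of phi is P(4) + Q(1) + 3 = -48 − 2 + 3 = -47, attained at (4, 1).

(4, 1)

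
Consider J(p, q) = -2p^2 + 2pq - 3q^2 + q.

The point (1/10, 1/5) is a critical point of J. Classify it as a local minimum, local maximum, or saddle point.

The Hessian of J is constant: H = [[-4, 2], [2, -6]].
det(H) = (-4)·(-6) − 2² = 20.
det(H) > 0 and tr(H) = -10 < 0, so H is negative definite and the point is a local maximum.

local maximum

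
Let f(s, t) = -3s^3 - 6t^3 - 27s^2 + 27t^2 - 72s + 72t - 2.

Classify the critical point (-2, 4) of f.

local maximum

The mixed partial ∂²f/∂s∂t is 0, so the Hessian at any point is diag(f_ss, f_tt) = diag(-18(s + 3), 18(-2t + 3)).
At (-2, 4): H = diag(-18, -90).
Both eigenvalues are negative, so H is negative definite: a local maximum.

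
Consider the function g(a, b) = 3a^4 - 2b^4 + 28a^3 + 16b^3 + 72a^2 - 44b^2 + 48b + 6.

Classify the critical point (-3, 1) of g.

local maximum

The mixed partial ∂²g/∂a∂b is 0, so the Hessian at any point is diag(g_aa, g_bb) = diag(12(3a^2 + 14a + 12), 8(-3b^2 + 12b - 11)).
At (-3, 1): H = diag(-36, -16).
Both eigenvalues are negative, so H is negative definite: a local maximum.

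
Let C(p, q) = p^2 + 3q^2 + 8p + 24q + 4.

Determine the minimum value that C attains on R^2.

C(p,q) separates as A(p) + B(q) + 4, so its minimum is min A + min B + 4.
A'(p) = 2p + 8 vanishes at p ∈ {-4}; B'(q) = 6q + 24 vanishes at q ∈ {-4}.
Local minima of A (where A''>0): A(-4)=-16. Local minima of B: B(-4)=-48.
So the global minimum of C is A(-4) + B(-4) + 4 = -16 − 48 + 4 = -60, attained at (-4, -4).

-60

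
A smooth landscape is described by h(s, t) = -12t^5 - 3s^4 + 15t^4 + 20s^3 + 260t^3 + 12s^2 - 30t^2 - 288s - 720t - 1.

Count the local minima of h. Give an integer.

2

h separates as a function of s plus a function of t, so ∇h=0 decouples.
∂h/∂s = -12(s - 4)(s - 3)(s + 2) = 0 at s ∈ {-2, 3, 4}; ∂h/∂t = -60(t - 4)(t - 1)(t + 1)(t + 3) = 0 at t ∈ {-3, -1, 1, 4}.
The Hessian is diagonal: diag(h_ss, h_tt). Second derivatives: h_ss(-2)=-360, h_ss(3)=60, h_ss(4)=-72; h_tt(-3)=3360, h_tt(-1)=-1200, h_tt(1)=1440, h_tt(4)=-6300.
Local minima occur where both diagonal entries positive: (3, -3), (3, 1). Count: 2.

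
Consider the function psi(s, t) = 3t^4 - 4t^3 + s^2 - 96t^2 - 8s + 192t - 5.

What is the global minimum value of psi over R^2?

-1301

psi(s,t) separates as P(s) + Q(t) − 5, so its minimum is min P + min Q − 5.
P'(s) = 2s - 8 vanishes at s ∈ {4}; Q'(t) = 12(t - 4)(t - 1)(t + 4) vanishes at t ∈ {-4, 1, 4}.
Local minima of P (where P''>0): P(4)=-16. Local minima of Q: Q(-4)=-1280, Q(4)=-256.
So the global minimum of psi is P(4) + Q(-4) − 5 = -16 − 1280 − 5 = -1301, attained at (4, -4).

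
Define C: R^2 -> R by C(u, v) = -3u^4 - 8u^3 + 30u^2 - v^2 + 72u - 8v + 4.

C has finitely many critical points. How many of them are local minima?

C separates as a function of u plus a function of v, so ∇C=0 decouples.
∂C/∂u = -12(u - 2)(u + 1)(u + 3) = 0 at u ∈ {-3, -1, 2}; ∂C/∂v = -2(v + 4) = 0 at v ∈ {-4}.
The Hessian is diagonal: diag(C_uu, C_vv). Second derivatives: C_uu(-3)=-120, C_uu(-1)=72, C_uu(2)=-180; C_vv(-4)=-2.
Local minima occur where both diagonal entries positive: none. Count: 0.

0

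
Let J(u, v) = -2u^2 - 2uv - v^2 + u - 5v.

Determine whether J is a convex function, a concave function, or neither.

J is quadratic, so its Hessian is the constant matrix H = [[-4, -2], [-2, -2]].
det(H) = 4, tr(H) = -6.
det(H) > 0 and tr(H) < 0, so H is negative definite everywhere: concave.

concave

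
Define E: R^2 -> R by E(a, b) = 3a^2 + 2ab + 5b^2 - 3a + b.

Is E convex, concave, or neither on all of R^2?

E is quadratic, so its Hessian is the constant matrix H = [[6, 2], [2, 10]].
det(H) = 56, tr(H) = 16.
det(H) > 0 and tr(H) > 0, so H is positive definite everywhere: convex.

convex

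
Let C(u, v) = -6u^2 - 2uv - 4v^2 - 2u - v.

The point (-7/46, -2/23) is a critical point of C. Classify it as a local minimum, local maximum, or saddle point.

The Hessian of C is constant: H = [[-12, -2], [-2, -8]].
det(H) = (-12)·(-8) − (-2)² = 92.
det(H) > 0 and tr(H) = -20 < 0, so H is negative definite and the point is a local maximum.

local maximum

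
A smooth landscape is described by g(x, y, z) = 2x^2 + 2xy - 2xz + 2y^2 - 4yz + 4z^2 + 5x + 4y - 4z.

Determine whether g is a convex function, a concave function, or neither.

convex

g is quadratic, so its Hessian is the constant matrix H = [[4, 2, -2], [2, 4, -4], [-2, -4, 8]].
Leading principal minors: 4, 12, 48.
All positive ⇒ H ≻ 0 ⇒ convex.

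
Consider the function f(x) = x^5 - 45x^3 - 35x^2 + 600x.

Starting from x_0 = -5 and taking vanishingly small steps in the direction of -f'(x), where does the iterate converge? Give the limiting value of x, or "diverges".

diverges

f'(x) = 5(x - 5)(x - 2)(x + 3)(x + 4), so f'(-5) = 700.
Gradient descent moves in the -f' direction, i.e. x is decreasing.
There is no critical point below x=-5, and f' keeps the same sign, so the iterate runs off to −∞.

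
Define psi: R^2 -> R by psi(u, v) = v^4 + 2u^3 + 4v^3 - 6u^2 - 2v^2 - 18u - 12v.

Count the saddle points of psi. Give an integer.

3

psi separates as a function of u plus a function of v, so ∇psi=0 decouples.
∂psi/∂u = 6(u - 3)(u + 1) = 0 at u ∈ {-1, 3}; ∂psi/∂v = 4(v - 1)(v + 1)(v + 3) = 0 at v ∈ {-3, -1, 1}.
The Hessian is diagonal: diag(psi_uu, psi_vv). Second derivatives: psi_uu(-1)=-24, psi_uu(3)=24; psi_vv(-3)=32, psi_vv(-1)=-16, psi_vv(1)=32.
Saddle points occur where the two diagonal entries have opposite signs: (-1, -3), (-1, 1), (3, -1). Count: 3.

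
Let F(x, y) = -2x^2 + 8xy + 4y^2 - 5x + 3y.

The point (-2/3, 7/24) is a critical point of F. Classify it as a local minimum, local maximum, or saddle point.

saddle point

The Hessian of F is constant: H = [[-4, 8], [8, 8]].
det(H) = (-4)·8 − 8² = -96.
Since det(H) < 0, H is indefinite and the critical point is a saddle point.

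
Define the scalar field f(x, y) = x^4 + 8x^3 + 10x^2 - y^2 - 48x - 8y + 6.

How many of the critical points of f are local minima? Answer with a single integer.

f separates as a function of x plus a function of y, so ∇f=0 decouples.
∂f/∂x = 4(x - 1)(x + 3)(x + 4) = 0 at x ∈ {-4, -3, 1}; ∂f/∂y = -2(y + 4) = 0 at y ∈ {-4}.
The Hessian is diagonal: diag(f_xx, f_yy). Second derivatives: f_xx(-4)=20, f_xx(-3)=-16, f_xx(1)=80; f_yy(-4)=-2.
Local minima occur where both diagonal entries positive: none. Count: 0.

0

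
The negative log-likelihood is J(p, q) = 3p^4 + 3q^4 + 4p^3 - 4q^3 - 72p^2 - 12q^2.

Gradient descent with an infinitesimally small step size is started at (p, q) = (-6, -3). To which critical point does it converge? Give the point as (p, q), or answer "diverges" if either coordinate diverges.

J is separable, so gradient descent decouples: p follows -∂J/∂p, q follows -∂J/∂q.
∂J/∂p = 12p(p - 3)(p + 4); at p=-6 this is -1296, so p increases.
∂J/∂q = 12q(q - 2)(q + 1); at q=-3 this is -360, so q increases.
p converges to its nearest critical value -4 (a local min of the p-part); q converges to -1. The iterate converges to (-4, -1).

(-4, -1)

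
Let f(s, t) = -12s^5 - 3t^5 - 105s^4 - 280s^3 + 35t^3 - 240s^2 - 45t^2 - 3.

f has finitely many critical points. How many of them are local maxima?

4

f separates as a function of s plus a function of t, so ∇f=0 decouples.
∂f/∂s = -60s(s + 1)(s + 2)(s + 4) = 0 at s ∈ {-4, -2, -1, 0}; ∂f/∂t = -15t(t - 2)(t - 1)(t + 3) = 0 at t ∈ {-3, 0, 1, 2}.
The Hessian is diagonal: diag(f_ss, f_tt). Second derivatives: f_ss(-4)=1440, f_ss(-2)=-240, f_ss(-1)=180, f_ss(0)=-480; f_tt(-3)=900, f_tt(0)=-90, f_tt(1)=60, f_tt(2)=-150.
Local maxima occur where both diagonal entries negative: (-2, 0), (-2, 2), (0, 0), (0, 2). Count: 4.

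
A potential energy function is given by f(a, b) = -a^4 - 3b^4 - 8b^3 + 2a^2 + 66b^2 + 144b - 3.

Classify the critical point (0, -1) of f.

The mixed partial ∂²f/∂a∂b is 0, so the Hessian at any point is diag(f_aa, f_bb) = diag(4(-3a^2 + 1), 12(-3b^2 - 4b + 11)).
At (0, -1): H = diag(4, 144).
Both eigenvalues are positive, so H is positive definite: a local minimum.

local minimum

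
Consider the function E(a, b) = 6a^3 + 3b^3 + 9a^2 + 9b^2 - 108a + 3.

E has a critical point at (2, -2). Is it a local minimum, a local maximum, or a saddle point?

The mixed partial ∂²E/∂a∂b is 0, so the Hessian at any point is diag(E_aa, E_bb) = diag(18(2a + 1), 18(b + 1)).
At (2, -2): H = diag(90, -18).
The eigenvalues have opposite signs, so H is indefinite: a saddle point.

saddle point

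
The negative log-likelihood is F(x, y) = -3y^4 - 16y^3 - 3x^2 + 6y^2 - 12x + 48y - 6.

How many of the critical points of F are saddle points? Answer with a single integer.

F separates as a function of x plus a function of y, so ∇F=0 decouples.
∂F/∂x = -6(x + 2) = 0 at x ∈ {-2}; ∂F/∂y = -12(y - 1)(y + 1)(y + 4) = 0 at y ∈ {-4, -1, 1}.
The Hessian is diagonal: diag(F_xx, F_yy). Second derivatives: F_xx(-2)=-6; F_yy(-4)=-180, F_yy(-1)=72, F_yy(1)=-120.
Saddle points occur where the two diagonal entries have opposite signs: (-2, -1). Count: 1.

1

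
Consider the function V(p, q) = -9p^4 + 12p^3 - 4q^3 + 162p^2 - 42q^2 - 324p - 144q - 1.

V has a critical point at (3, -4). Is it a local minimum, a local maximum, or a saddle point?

The mixed partial ∂²V/∂p∂q is 0, so the Hessian at any point is diag(V_pp, V_qq) = diag(36(-3p^2 + 2p + 9), -12(2q + 7)).
At (3, -4): H = diag(-432, 12).
The eigenvalues have opposite signs, so H is indefinite: a saddle point.

saddle point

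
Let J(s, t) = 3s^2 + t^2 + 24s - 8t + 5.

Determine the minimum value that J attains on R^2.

-59

J(s,t) separates as P(s) + Q(t) + 5, so its minimum is min P + min Q + 5.
P'(s) = 6s + 24 vanishes at s ∈ {-4}; Q'(t) = 2(t - 4) vanishes at t ∈ {4}.
Local minima of P (where P''>0): P(-4)=-48. Local minima of Q: Q(4)=-16.
So the global minimum of J is P(-4) + Q(4) + 5 = -48 − 16 + 5 = -59, attained at (-4, 4).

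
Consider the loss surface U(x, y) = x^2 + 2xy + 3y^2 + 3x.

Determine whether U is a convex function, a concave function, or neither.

U is quadratic, so its Hessian is the constant matrix H = [[2, 2], [2, 6]].
det(H) = 8, tr(H) = 8.
det(H) > 0 and tr(H) > 0, so H is positive definite everywhere: convex.

convex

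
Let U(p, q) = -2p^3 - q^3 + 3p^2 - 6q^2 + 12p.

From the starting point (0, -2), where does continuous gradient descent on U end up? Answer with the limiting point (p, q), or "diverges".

(-1, -4)

U is separable, so gradient descent decouples: p follows -∂U/∂p, q follows -∂U/∂q.
∂U/∂p = -6(p - 2)(p + 1); at p=0 this is 12, so p decreases.
∂U/∂q = -3q(q + 4); at q=-2 this is 12, so q decreases.
p converges to its nearest critical value -1 (a local min of the p-part); q converges to -4. The iterate converges to (-1, -4).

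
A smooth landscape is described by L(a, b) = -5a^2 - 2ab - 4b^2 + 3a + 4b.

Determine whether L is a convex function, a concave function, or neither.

L is quadratic, so its Hessian is the constant matrix H = [[-10, -2], [-2, -8]].
det(H) = 76, tr(H) = -18.
det(H) > 0 and tr(H) < 0, so H is negative definite everywhere: concave.

concave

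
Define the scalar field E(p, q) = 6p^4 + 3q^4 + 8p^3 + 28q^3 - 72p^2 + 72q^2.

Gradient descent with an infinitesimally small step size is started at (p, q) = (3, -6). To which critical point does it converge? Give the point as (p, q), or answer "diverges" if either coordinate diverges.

(2, -4)

E is separable, so gradient descent decouples: p follows -∂E/∂p, q follows -∂E/∂q.
∂E/∂p = 24p(p - 2)(p + 3); at p=3 this is 432, so p decreases.
∂E/∂q = 12q(q + 3)(q + 4); at q=-6 this is -432, so q increases.
p converges to its nearest critical value 2 (a local min of the p-part); q converges to -4. The iterate converges to (2, -4).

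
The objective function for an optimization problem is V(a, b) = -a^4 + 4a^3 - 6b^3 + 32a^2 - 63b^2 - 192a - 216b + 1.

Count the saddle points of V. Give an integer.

V separates as a function of a plus a function of b, so ∇V=0 decouples.
∂V/∂a = -4(a - 4)(a - 3)(a + 4) = 0 at a ∈ {-4, 3, 4}; ∂V/∂b = -18(b + 3)(b + 4) = 0 at b ∈ {-4, -3}.
The Hessian is diagonal: diag(V_aa, V_bb). Second derivatives: V_aa(-4)=-224, V_aa(3)=28, V_aa(4)=-32; V_bb(-4)=18, V_bb(-3)=-18.
Saddle points occur where the two diagonal entries have opposite signs: (-4, -4), (3, -3), (4, -4). Count: 3.

3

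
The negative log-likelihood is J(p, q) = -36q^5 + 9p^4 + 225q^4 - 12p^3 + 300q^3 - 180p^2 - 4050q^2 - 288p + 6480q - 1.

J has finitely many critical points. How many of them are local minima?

4

J separates as a function of p plus a function of q, so ∇J=0 decouples.
∂J/∂p = 36(p - 4)(p + 1)(p + 2) = 0 at p ∈ {-2, -1, 4}; ∂J/∂q = -180(q - 4)(q - 3)(q - 1)(q + 3) = 0 at q ∈ {-3, 1, 3, 4}.
The Hessian is diagonal: diag(J_pp, J_qq). Second derivatives: J_pp(-2)=216, J_pp(-1)=-180, J_pp(4)=1080; J_qq(-3)=30240, J_qq(1)=-4320, J_qq(3)=2160, J_qq(4)=-3780.
Local minima occur where both diagonal entries positive: (-2, -3), (-2, 3), (4, -3), (4, 3). Count: 4.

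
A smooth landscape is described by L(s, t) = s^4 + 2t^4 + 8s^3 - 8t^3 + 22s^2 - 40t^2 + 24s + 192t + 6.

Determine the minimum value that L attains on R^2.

-561

L(s,t) separates as P(s) + Q(t) + 6, so its minimum is min P + min Q + 6.
P'(s) = 4(s + 1)(s + 2)(s + 3) vanishes at s ∈ {-3, -2, -1}; Q'(t) = 8(t - 4)(t - 2)(t + 3) vanishes at t ∈ {-3, 2, 4}.
Local minima of P (where P''>0): P(-3)=-9, P(-1)=-9. Local minima of Q: Q(-3)=-558, Q(4)=128.
So the global minimum of L is P(-3) + Q(-3) + 6 = -9 − 558 + 6 = -561, attained at (-3, -3).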